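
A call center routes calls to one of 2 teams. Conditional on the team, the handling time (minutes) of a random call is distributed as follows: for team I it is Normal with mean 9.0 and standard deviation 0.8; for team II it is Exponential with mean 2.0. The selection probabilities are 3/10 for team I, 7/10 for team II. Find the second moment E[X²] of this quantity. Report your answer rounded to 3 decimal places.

30.092

For each component E[X²] = Var + (mean)², giving I: 81.64; II: 8.
Overall E[X²] = 0.3·81.64 + 0.7·8 = 30.092.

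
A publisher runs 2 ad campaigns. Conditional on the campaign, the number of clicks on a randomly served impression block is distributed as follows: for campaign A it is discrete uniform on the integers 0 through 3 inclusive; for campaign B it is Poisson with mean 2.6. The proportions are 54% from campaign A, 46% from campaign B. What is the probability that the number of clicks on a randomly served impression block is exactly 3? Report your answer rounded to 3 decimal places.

0.235

Conditional on each campaign, P(X = 3): A: 0.25; B: 0.217572.
By total probability, P(X = 3) = 0.54·0.25 + 0.46·0.217572 = 0.235083.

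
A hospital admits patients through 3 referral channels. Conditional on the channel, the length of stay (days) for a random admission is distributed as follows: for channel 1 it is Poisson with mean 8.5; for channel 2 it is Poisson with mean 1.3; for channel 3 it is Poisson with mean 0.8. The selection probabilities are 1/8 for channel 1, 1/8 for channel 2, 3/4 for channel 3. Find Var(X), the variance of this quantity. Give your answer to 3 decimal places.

Per component, 1: μ=8.5, E[X²]=80.75; 2: μ=1.3, E[X²]=2.99; 3: μ=0.8, E[X²]=1.44.
E[X] = 0.125·8.5 + 0.125·1.3 + 0.75·0.8 = 1.825.
E[X²] = 0.125·80.75 + 0.125·2.99 + 0.75·1.44 = 11.5475.
Var(X) = E[X²] − (E[X])² = 11.5475 − 3.33063 = 8.21687.

8.217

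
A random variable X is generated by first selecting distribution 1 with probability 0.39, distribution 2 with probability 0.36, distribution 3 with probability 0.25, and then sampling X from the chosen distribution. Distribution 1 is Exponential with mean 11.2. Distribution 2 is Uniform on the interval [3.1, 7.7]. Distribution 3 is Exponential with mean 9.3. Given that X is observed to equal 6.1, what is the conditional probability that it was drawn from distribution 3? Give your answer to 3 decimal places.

0.124

Likelihoods f(6.1 | ·): 1: 0.0517901; 2: 0.217391; 3: 0.055803.
Posterior ∝ prior × likelihood. Numerator for 3: 0.25·0.055803 = 0.0139507.
Normalizing constant: 0.39·0.0517901 + 0.36·0.217391 + 0.25·0.055803 = 0.11241.
P(3 | observation) = 0.0139507 / 0.11241 = 0.124106.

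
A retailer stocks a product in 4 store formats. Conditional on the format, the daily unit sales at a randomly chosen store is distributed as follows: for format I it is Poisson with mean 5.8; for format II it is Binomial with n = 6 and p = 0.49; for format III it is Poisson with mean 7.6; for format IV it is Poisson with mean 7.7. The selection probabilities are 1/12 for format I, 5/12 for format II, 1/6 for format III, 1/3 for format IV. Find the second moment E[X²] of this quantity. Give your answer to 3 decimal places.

40.736

For each component E[X²] = Var + (mean)², giving I: 39.44; II: 10.143; III: 65.36; IV: 66.99.
Overall E[X²] = 0.0833333·39.44 + 0.416667·10.143 + 0.166667·65.36 + 0.333333·66.99 = 40.7362.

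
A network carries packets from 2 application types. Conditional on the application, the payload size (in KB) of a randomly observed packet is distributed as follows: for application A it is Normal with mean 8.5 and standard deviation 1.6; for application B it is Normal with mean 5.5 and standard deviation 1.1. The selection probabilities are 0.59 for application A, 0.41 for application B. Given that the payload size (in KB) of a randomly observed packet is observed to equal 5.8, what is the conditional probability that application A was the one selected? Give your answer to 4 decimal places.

Likelihoods f(5.8 | ·): A: 0.0600384; B: 0.349435.
Posterior ∝ prior × likelihood. Numerator for A: 0.59·0.0600384 = 0.0354227.
Normalizing constant: 0.59·0.0600384 + 0.41·0.349435 = 0.178691.
P(A | observation) = 0.0354227 / 0.178691 = 0.198234.

0.1982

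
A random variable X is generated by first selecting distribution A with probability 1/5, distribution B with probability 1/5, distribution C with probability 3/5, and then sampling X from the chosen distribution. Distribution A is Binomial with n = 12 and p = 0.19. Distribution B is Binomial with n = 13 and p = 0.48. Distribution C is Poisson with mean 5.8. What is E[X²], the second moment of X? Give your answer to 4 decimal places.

For each component E[X²] = Var + (mean)², giving A: 7.0452; B: 42.1824; C: 39.44.
Overall E[X²] = 0.2·7.0452 + 0.2·42.1824 + 0.6·39.44 = 33.5095.

33.5095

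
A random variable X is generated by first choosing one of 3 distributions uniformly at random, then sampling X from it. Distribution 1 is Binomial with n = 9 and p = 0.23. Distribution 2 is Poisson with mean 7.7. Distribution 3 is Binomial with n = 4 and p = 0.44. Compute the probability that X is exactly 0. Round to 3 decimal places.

Conditional on each component, P(X = 0): 1: 0.0951517; 2: 0.000452827; 3: 0.098345.
By total probability, P(X = 0) = 0.333333·0.0951517 + 0.333333·0.000452827 + 0.333333·0.098345 = 0.0646498.

0.065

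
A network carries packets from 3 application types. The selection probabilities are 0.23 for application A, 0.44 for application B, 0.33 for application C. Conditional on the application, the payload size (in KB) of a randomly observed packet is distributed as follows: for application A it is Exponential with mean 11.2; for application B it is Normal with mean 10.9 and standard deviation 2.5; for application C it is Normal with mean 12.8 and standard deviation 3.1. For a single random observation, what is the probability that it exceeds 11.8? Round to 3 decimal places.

Conditional on each application, P(X > 11.8): A: 0.34869; B: 0.359424; C: 0.626494.
By total probability, P(X > 11.8) = 0.23·0.34869 + 0.44·0.359424 + 0.33·0.626494 = 0.445088.

0.445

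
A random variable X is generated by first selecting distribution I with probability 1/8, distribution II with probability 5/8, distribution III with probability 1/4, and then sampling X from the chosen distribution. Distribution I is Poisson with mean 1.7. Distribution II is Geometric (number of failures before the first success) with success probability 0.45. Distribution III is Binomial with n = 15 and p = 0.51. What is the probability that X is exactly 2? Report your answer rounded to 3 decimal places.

Conditional on each component, P(X = 2): I: 0.263978; II: 0.136125; III: 0.00256377.
By total probability, P(X = 2) = 0.125·0.263978 + 0.625·0.136125 + 0.25·0.00256377 = 0.118716.

0.119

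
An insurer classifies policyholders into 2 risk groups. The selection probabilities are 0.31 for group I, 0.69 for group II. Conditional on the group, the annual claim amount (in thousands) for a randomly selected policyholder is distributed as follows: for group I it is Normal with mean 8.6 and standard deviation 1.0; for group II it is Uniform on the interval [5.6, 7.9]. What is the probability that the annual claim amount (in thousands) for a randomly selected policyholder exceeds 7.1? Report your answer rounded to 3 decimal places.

0.529

Conditional on each group, P(X > 7.1): I: 0.933193; II: 0.347826.
By total probability, P(X > 7.1) = 0.31·0.933193 + 0.69·0.347826 = 0.52929.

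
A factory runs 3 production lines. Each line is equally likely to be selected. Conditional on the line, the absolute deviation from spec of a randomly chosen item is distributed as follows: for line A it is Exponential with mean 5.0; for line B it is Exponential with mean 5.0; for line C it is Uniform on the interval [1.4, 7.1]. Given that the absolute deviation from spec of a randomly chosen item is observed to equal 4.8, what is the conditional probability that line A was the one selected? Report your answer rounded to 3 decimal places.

Likelihoods f(4.8 | ·): A: 0.0765786; B: 0.0765786; C: 0.175439.
Posterior ∝ prior × likelihood. Numerator for A: 0.333333·0.0765786 = 0.0255262.
Normalizing constant: 0.333333·0.0765786 + 0.333333·0.0765786 + 0.333333·0.175439 = 0.109532.
P(A | observation) = 0.0255262 / 0.109532 = 0.233048.

0.233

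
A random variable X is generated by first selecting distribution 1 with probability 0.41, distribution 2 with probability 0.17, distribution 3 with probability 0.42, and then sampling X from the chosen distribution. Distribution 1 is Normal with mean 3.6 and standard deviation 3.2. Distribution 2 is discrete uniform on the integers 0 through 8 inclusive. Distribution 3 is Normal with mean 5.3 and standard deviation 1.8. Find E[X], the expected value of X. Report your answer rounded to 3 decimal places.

Component means — 1: 3.6; 2: 4; 3: 5.3.
E[X] = 0.41·3.6 + 0.17·4 + 0.42·5.3 = 4.382.

4.382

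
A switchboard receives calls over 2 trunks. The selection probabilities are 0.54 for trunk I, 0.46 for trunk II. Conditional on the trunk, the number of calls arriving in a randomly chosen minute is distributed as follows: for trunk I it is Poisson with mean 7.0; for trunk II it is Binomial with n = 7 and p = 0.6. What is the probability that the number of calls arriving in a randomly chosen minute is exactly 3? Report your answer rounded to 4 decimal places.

0.1172

Conditional on each trunk, P(X = 3): I: 0.0521293; II: 0.193536.
By total probability, P(X = 3) = 0.54·0.0521293 + 0.46·0.193536 = 0.117176.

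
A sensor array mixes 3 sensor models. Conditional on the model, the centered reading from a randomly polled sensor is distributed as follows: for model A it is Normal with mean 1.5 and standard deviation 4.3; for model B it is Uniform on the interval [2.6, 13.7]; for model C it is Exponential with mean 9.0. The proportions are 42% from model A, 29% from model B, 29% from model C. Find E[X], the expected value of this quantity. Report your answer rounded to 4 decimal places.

Component means — A: 1.5; B: 8.15; C: 9.
E[X] = 0.42·1.5 + 0.29·8.15 + 0.29·9 = 5.6035.

5.6035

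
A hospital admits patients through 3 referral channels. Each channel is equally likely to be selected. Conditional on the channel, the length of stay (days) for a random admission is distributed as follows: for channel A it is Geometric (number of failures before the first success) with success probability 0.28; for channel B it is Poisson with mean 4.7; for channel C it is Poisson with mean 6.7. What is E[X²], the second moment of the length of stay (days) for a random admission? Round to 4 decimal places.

31.3920

For each component E[X²] = Var + (mean)², giving A: 15.7959; B: 26.79; C: 51.59.
Overall E[X²] = 0.333333·15.7959 + 0.333333·26.79 + 0.333333·51.59 = 31.392.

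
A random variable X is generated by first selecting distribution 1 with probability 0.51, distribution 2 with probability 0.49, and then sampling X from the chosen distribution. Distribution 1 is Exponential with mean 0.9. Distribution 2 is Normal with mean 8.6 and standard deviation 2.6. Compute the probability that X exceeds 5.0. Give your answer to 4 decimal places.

0.4513

Conditional on each component, P(X > 5.0): 1: 0.00386592; 2: 0.916915.
By total probability, P(X > 5.0) = 0.51·0.00386592 + 0.49·0.916915 = 0.45126.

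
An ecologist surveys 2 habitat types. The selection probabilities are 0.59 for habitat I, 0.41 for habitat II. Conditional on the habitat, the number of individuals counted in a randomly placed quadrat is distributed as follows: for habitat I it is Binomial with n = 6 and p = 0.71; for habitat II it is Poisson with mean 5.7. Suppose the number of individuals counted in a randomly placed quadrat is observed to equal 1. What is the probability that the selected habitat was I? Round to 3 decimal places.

0.397

Likelihoods P(X=1 | ·): I: 0.00873775; II: 0.019072.
Posterior ∝ prior × likelihood. Numerator for I: 0.59·0.00873775 = 0.00515527.
Normalizing constant: 0.59·0.00873775 + 0.41·0.019072 = 0.0129748.
P(I | observation) = 0.00515527 / 0.0129748 = 0.39733.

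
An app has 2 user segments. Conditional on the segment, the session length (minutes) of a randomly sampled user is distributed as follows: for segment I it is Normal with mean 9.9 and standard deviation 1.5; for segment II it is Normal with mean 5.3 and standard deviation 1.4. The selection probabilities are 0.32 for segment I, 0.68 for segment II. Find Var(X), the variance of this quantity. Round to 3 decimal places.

6.657

Per component, I: μ=9.9, E[X²]=100.26; II: μ=5.3, E[X²]=30.05.
E[X] = 0.32·9.9 + 0.68·5.3 = 6.772.
E[X²] = 0.32·100.26 + 0.68·30.05 = 52.5172.
Var(X) = E[X²] − (E[X])² = 52.5172 − 45.86 = 6.65722.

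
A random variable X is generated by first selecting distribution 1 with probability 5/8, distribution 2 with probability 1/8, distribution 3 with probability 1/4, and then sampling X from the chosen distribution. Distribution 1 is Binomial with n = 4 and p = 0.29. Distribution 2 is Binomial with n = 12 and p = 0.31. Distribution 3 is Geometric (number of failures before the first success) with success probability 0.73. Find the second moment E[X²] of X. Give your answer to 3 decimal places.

For each component E[X²] = Var + (mean)², giving 1: 2.1692; 2: 16.4052; 3: 0.64346.
Overall E[X²] = 0.625·2.1692 + 0.125·16.4052 + 0.25·0.64346 = 3.56727.

3.567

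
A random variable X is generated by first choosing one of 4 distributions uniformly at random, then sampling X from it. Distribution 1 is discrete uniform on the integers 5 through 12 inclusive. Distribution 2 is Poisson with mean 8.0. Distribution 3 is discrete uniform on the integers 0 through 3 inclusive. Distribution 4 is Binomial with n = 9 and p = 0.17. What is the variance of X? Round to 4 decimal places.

Per component, 1: μ=8.5, E[X²]=77.5; 2: μ=8, E[X²]=72; 3: μ=1.5, E[X²]=3.5; 4: μ=1.53, E[X²]=3.6108.
E[X] = 0.25·8.5 + 0.25·8 + 0.25·1.5 + 0.25·1.53 = 4.8825.
E[X²] = 0.25·77.5 + 0.25·72 + 0.25·3.5 + 0.25·3.6108 = 39.1527.
Var(X) = E[X²] − (E[X])² = 39.1527 − 23.8388 = 15.3139.

15.3139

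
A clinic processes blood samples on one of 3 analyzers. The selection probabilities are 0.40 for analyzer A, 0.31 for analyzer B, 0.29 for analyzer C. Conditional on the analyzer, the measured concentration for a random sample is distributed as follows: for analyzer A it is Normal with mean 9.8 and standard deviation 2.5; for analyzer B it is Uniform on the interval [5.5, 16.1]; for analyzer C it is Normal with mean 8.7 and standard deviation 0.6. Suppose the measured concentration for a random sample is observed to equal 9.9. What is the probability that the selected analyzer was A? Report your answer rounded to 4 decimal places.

Likelihoods f(9.9 | ·): A: 0.159449; B: 0.0943396; C: 0.0899849.
Posterior ∝ prior × likelihood. Numerator for A: 0.4·0.159449 = 0.0637797.
Normalizing constant: 0.4·0.159449 + 0.31·0.0943396 + 0.29·0.0899849 = 0.119121.
P(A | observation) = 0.0637797 / 0.119121 = 0.535421.

0.5354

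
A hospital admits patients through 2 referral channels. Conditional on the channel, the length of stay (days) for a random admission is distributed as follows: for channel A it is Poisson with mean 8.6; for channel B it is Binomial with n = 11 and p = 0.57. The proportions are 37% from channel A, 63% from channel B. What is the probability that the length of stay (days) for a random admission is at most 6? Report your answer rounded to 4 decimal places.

Conditional on each channel, P(X ≤ 6): A: 0.245676; B: 0.549489.
By total probability, P(X ≤ 6) = 0.37·0.245676 + 0.63·0.549489 = 0.437078.

0.4371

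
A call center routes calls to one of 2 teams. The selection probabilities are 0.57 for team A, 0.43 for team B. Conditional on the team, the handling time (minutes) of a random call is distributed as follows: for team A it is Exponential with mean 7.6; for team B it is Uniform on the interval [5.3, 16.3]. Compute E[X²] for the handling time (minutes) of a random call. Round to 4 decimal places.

120.3374

For each component E[X²] = Var + (mean)², giving A: 115.52; B: 126.723.
Overall E[X²] = 0.57·115.52 + 0.43·126.723 = 120.337.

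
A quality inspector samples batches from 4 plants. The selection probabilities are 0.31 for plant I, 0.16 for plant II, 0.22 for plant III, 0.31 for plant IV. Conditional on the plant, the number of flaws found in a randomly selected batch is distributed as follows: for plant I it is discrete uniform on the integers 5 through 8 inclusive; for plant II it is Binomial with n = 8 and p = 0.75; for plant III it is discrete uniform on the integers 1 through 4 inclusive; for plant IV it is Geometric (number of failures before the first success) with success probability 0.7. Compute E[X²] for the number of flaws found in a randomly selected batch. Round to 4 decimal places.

21.3817

For each component E[X²] = Var + (mean)², giving I: 43.5; II: 37.5; III: 7.5; IV: 0.795918.
Overall E[X²] = 0.31·43.5 + 0.16·37.5 + 0.22·7.5 + 0.31·0.795918 = 21.3817.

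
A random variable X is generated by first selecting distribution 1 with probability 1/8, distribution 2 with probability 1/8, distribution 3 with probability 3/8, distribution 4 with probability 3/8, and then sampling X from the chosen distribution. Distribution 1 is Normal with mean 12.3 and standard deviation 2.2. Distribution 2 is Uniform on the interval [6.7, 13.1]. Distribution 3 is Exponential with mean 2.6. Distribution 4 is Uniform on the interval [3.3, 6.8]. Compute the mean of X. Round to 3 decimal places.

Component means — 1: 12.3; 2: 9.9; 3: 2.6; 4: 5.05.
E[X] = 0.125·12.3 + 0.125·9.9 + 0.375·2.6 + 0.375·5.05 = 5.64375.

5.644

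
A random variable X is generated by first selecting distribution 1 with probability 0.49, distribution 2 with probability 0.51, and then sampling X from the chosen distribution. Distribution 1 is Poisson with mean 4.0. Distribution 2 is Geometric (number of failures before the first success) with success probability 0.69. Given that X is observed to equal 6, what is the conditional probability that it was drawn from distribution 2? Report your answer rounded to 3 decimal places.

Likelihoods P(X=6 | ·): 1: 0.104196; 2: 0.000612378.
Posterior ∝ prior × likelihood. Numerator for 2: 0.51·0.000612378 = 0.000312313.
Normalizing constant: 0.49·0.104196 + 0.51·0.000612378 = 0.0513682.
P(2 | observation) = 0.000312313 / 0.0513682 = 0.00607988.

0.006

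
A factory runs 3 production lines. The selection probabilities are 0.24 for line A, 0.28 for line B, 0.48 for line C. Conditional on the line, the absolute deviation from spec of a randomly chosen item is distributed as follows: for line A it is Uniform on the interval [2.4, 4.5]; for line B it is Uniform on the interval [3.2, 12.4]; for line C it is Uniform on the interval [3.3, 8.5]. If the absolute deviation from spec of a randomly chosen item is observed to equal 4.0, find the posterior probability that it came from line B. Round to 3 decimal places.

0.128

Likelihoods f(4.0 | ·): A: 0.47619; B: 0.108696; C: 0.192308.
Posterior ∝ prior × likelihood. Numerator for B: 0.28·0.108696 = 0.0304348.
Normalizing constant: 0.24·0.47619 + 0.28·0.108696 + 0.48·0.192308 = 0.237028.
P(B | observation) = 0.0304348 / 0.237028 = 0.128402.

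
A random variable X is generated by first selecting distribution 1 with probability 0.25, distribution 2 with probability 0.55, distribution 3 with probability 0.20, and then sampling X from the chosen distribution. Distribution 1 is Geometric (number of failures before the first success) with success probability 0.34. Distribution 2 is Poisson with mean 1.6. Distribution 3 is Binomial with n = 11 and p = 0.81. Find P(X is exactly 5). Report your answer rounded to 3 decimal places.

0.022

Conditional on each component, P(X = 5): 1: 0.0425793; 2: 0.017642; 3: 0.00757859.
By total probability, P(X = 5) = 0.25·0.0425793 + 0.55·0.017642 + 0.2·0.00757859 = 0.0218636.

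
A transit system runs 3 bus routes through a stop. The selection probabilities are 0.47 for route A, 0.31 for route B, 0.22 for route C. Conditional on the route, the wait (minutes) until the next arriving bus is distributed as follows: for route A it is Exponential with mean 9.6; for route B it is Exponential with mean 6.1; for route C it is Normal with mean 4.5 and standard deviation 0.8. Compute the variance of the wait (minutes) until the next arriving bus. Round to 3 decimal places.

59.640

Per component, A: μ=9.6, E[X²]=184.32; B: μ=6.1, E[X²]=74.42; C: μ=4.5, E[X²]=20.89.
E[X] = 0.47·9.6 + 0.31·6.1 + 0.22·4.5 = 7.393.
E[X²] = 0.47·184.32 + 0.31·74.42 + 0.22·20.89 = 114.296.
Var(X) = E[X²] − (E[X])² = 114.296 − 54.6564 = 59.64.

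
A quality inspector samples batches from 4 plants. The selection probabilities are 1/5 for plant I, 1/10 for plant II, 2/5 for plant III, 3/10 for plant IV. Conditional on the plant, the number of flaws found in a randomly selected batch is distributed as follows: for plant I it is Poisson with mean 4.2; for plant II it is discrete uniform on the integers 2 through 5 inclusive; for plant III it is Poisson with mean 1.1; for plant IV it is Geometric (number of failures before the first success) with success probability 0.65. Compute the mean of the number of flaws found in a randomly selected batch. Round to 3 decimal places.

Component means — I: 4.2; II: 3.5; III: 1.1; IV: 0.538462.
E[X] = 0.2·4.2 + 0.1·3.5 + 0.4·1.1 + 0.3·0.538462 = 1.79154.

1.792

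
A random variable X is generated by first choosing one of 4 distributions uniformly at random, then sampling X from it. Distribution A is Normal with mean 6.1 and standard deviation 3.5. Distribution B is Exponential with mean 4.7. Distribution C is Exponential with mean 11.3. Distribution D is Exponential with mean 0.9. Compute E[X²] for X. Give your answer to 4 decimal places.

87.6600

For each component E[X²] = Var + (mean)², giving A: 49.46; B: 44.18; C: 255.38; D: 1.62.
Overall E[X²] = 0.25·49.46 + 0.25·44.18 + 0.25·255.38 + 0.25·1.62 = 87.66.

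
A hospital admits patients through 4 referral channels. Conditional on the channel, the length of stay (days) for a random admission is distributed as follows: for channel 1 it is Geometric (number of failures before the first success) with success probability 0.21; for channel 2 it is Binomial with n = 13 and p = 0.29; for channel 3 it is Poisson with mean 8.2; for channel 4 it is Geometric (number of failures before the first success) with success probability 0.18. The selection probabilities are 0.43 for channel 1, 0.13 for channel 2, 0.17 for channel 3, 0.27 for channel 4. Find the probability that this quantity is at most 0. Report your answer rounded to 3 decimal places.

Conditional on each channel, P(X ≤ 0): 1: 0.21; 2: 0.0116509; 3: 0.000274654; 4: 0.18.
By total probability, P(X ≤ 0) = 0.43·0.21 + 0.13·0.0116509 + 0.17·0.000274654 + 0.27·0.18 = 0.140461.

0.140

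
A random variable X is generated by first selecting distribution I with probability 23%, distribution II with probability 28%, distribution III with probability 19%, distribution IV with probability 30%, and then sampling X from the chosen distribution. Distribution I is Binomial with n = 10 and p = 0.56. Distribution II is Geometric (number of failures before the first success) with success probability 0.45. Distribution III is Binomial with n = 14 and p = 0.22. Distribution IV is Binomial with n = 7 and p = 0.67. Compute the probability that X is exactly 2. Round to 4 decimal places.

0.0962

Conditional on each component, P(X = 2): I: 0.0198249; II: 0.136125; III: 0.223369; IV: 0.0368925.
By total probability, P(X = 2) = 0.23·0.0198249 + 0.28·0.136125 + 0.19·0.223369 + 0.3·0.0368925 = 0.0961825.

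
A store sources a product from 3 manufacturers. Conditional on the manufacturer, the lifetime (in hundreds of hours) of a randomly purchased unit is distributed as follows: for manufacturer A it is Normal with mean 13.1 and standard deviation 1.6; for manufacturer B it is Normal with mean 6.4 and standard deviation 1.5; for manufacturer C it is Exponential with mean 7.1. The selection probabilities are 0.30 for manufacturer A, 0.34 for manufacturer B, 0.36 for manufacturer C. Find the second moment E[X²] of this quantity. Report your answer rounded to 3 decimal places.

For each component E[X²] = Var + (mean)², giving A: 174.17; B: 43.21; C: 100.82.
Overall E[X²] = 0.3·174.17 + 0.34·43.21 + 0.36·100.82 = 103.238.

103.238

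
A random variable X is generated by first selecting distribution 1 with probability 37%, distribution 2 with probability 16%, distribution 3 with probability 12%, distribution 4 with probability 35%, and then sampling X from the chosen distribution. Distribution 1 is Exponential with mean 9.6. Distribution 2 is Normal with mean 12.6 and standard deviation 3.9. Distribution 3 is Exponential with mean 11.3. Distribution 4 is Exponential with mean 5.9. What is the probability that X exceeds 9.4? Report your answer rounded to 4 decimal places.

0.3894

Conditional on each component, P(X > 9.4): 1: 0.375624; 2: 0.794038; 3: 0.43524; 4: 0.20327.
By total probability, P(X > 9.4) = 0.37·0.375624 + 0.16·0.794038 + 0.12·0.43524 + 0.35·0.20327 = 0.3894.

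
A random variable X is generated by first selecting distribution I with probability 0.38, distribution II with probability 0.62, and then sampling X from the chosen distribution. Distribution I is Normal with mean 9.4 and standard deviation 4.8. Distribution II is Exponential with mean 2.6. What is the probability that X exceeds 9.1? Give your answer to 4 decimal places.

Conditional on each component, P(X > 9.1): I: 0.524918; II: 0.0301974.
By total probability, P(X > 9.1) = 0.38·0.524918 + 0.62·0.0301974 = 0.218191.

0.2182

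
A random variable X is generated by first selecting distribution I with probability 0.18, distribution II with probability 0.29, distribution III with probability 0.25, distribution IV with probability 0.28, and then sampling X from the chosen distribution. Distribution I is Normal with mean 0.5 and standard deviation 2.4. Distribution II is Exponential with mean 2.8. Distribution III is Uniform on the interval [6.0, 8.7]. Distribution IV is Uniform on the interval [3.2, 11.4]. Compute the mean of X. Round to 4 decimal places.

Component means — I: 0.5; II: 2.8; III: 7.35; IV: 7.3.
E[X] = 0.18·0.5 + 0.29·2.8 + 0.25·7.35 + 0.28·7.3 = 4.7835.

4.7835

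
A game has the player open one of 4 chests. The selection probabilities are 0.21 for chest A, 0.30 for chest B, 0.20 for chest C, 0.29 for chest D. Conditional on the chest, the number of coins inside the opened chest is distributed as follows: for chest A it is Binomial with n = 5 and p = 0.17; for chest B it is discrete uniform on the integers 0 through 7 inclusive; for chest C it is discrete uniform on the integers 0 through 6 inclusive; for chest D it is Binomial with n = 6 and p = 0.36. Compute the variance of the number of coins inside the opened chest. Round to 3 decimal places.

3.877

Per component, A: μ=0.85, E[X²]=1.428; B: μ=3.5, E[X²]=17.5; C: μ=3, E[X²]=13; D: μ=2.16, E[X²]=6.048.
E[X] = 0.21·0.85 + 0.3·3.5 + 0.2·3 + 0.29·2.16 = 2.4549.
E[X²] = 0.21·1.428 + 0.3·17.5 + 0.2·13 + 0.29·6.048 = 9.9038.
Var(X) = E[X²] − (E[X])² = 9.9038 − 6.02653 = 3.87727.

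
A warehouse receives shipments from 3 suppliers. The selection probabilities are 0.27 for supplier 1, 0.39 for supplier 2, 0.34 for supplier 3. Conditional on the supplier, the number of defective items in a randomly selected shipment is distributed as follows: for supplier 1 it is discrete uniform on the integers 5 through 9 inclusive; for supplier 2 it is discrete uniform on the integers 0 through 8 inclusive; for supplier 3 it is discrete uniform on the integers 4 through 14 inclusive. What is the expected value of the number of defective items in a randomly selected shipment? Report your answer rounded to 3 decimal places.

Component means — 1: 7; 2: 4; 3: 9.
E[X] = 0.27·7 + 0.39·4 + 0.34·9 = 6.51.

6.510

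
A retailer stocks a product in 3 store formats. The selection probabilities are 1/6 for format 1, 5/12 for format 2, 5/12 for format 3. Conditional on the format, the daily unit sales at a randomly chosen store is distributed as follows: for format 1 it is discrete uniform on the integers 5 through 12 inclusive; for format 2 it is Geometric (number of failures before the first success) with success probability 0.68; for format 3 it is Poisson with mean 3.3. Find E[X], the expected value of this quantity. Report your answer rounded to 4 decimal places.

2.9877

Component means — 1: 8.5; 2: 0.470588; 3: 3.3.
E[X] = 0.166667·8.5 + 0.416667·0.470588 + 0.416667·3.3 = 2.98775.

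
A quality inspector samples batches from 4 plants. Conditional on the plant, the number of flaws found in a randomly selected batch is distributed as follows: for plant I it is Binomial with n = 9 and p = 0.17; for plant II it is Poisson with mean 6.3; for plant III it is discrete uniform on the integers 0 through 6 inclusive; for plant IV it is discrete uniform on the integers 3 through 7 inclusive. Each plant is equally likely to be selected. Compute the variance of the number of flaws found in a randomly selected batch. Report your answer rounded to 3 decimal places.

Per component, I: μ=1.53, E[X²]=3.6108; II: μ=6.3, E[X²]=45.99; III: μ=3, E[X²]=13; IV: μ=5, E[X²]=27.
E[X] = 0.25·1.53 + 0.25·6.3 + 0.25·3 + 0.25·5 = 3.9575.
E[X²] = 0.25·3.6108 + 0.25·45.99 + 0.25·13 + 0.25·27 = 22.4002.
Var(X) = E[X²] − (E[X])² = 22.4002 − 15.6618 = 6.73839.

6.738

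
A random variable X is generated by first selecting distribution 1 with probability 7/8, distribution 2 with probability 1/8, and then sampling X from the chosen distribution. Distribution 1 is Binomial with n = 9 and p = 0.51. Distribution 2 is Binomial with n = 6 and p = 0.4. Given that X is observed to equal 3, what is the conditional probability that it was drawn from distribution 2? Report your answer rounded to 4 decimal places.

Likelihoods P(X=3 | ·): 1: 0.154229; 2: 0.27648.
Posterior ∝ prior × likelihood. Numerator for 2: 0.125·0.27648 = 0.03456.
Normalizing constant: 0.875·0.154229 + 0.125·0.27648 = 0.16951.
P(2 | observation) = 0.03456 / 0.16951 = 0.203881.

0.2039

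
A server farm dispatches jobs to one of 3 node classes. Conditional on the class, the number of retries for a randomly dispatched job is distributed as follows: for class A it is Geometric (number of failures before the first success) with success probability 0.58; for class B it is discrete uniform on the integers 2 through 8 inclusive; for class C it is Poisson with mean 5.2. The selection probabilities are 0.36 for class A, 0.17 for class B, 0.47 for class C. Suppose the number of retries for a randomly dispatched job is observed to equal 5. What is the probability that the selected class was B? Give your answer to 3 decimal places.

Likelihoods P(X=5 | ·): A: 0.00758009; B: 0.142857; C: 0.174785.
Posterior ∝ prior × likelihood. Numerator for B: 0.17·0.142857 = 0.0242857.
Normalizing constant: 0.36·0.00758009 + 0.17·0.142857 + 0.47·0.174785 = 0.109163.
P(B | observation) = 0.0242857 / 0.109163 = 0.222471.

0.222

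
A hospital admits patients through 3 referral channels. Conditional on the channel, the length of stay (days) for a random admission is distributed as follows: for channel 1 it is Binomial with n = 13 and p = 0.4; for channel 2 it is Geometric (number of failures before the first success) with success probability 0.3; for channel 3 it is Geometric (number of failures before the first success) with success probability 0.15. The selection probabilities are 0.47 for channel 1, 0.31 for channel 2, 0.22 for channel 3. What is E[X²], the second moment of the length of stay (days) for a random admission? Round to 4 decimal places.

33.6496

For each component E[X²] = Var + (mean)², giving 1: 30.16; 2: 13.2222; 3: 69.8889.
Overall E[X²] = 0.47·30.16 + 0.31·13.2222 + 0.22·69.8889 = 33.6496.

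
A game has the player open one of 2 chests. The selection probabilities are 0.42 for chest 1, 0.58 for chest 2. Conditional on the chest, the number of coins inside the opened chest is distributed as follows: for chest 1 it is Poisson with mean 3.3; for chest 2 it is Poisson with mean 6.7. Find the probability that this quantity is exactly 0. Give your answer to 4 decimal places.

Conditional on each chest, P(X = 0): 1: 0.0368832; 2: 0.00123091.
By total probability, P(X = 0) = 0.42·0.0368832 + 0.58·0.00123091 = 0.0162049.

0.0162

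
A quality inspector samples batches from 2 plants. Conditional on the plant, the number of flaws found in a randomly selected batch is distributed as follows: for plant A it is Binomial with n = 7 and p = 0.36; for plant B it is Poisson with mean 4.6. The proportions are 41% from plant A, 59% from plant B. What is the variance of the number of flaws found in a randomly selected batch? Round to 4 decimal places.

Per component, A: μ=2.52, E[X²]=7.9632; B: μ=4.6, E[X²]=25.76.
E[X] = 0.41·2.52 + 0.59·4.6 = 3.7472.
E[X²] = 0.41·7.9632 + 0.59·25.76 = 18.4633.
Var(X) = E[X²] − (E[X])² = 18.4633 − 14.0415 = 4.4218.

4.4218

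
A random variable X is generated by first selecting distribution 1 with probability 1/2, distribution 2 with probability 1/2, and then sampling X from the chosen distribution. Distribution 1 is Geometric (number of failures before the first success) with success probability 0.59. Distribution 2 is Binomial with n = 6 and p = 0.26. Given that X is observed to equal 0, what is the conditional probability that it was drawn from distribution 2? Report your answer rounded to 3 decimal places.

0.218

Likelihoods P(X=0 | ·): 1: 0.59; 2: 0.164206.
Posterior ∝ prior × likelihood. Numerator for 2: 0.5·0.164206 = 0.0821032.
Normalizing constant: 0.5·0.59 + 0.5·0.164206 = 0.377103.
P(2 | observation) = 0.0821032 / 0.377103 = 0.217721.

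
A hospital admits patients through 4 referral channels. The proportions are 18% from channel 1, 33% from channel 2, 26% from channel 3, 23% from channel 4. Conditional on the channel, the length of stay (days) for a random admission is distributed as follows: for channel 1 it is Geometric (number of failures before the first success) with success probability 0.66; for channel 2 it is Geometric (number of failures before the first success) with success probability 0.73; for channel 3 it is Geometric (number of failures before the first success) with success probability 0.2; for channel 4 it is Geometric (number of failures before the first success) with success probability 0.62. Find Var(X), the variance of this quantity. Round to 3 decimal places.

Per component, 1: μ=0.515152, E[X²]=1.04591; 2: μ=0.369863, E[X²]=0.64346; 3: μ=4, E[X²]=36; 4: μ=0.612903, E[X²]=1.3642.
E[X] = 0.18·0.515152 + 0.33·0.369863 + 0.26·4 + 0.23·0.612903 = 1.39575.
E[X²] = 0.18·1.04591 + 0.33·0.64346 + 0.26·36 + 0.23·1.3642 = 10.0744.
Var(X) = E[X²] − (E[X])² = 10.0744 − 1.94812 = 8.12626.

8.126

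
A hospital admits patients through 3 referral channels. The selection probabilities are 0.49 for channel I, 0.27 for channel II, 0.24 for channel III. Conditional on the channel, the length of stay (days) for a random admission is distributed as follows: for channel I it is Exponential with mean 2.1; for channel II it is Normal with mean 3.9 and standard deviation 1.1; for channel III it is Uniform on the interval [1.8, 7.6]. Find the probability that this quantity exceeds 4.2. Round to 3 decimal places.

0.313

Conditional on each channel, P(X > 4.2): I: 0.135335; II: 0.392531; III: 0.586207.
By total probability, P(X > 4.2) = 0.49·0.135335 + 0.27·0.392531 + 0.24·0.586207 = 0.312987.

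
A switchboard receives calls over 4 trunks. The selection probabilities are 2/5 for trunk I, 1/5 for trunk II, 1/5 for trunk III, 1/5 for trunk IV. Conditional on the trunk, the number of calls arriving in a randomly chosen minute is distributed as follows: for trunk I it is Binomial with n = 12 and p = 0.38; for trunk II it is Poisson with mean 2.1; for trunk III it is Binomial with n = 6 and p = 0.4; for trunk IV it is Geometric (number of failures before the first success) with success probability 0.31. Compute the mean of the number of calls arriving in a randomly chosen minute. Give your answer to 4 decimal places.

Component means — I: 4.56; II: 2.1; III: 2.4; IV: 2.22581.
E[X] = 0.4·4.56 + 0.2·2.1 + 0.2·2.4 + 0.2·2.22581 = 3.16916.

3.1692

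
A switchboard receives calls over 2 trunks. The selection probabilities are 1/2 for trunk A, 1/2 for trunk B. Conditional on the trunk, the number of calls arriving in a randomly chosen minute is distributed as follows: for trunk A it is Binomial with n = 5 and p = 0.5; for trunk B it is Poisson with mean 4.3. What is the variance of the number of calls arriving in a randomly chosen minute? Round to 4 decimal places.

Per component, A: μ=2.5, E[X²]=7.5; B: μ=4.3, E[X²]=22.79.
E[X] = 0.5·2.5 + 0.5·4.3 = 3.4.
E[X²] = 0.5·7.5 + 0.5·22.79 = 15.145.
Var(X) = E[X²] − (E[X])² = 15.145 − 11.56 = 3.585.

3.5850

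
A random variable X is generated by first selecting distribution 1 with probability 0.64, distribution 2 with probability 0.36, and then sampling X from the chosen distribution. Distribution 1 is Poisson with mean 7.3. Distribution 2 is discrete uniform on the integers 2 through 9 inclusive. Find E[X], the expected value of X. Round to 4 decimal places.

Component means — 1: 7.3; 2: 5.5.
E[X] = 0.64·7.3 + 0.36·5.5 = 6.652.

6.6520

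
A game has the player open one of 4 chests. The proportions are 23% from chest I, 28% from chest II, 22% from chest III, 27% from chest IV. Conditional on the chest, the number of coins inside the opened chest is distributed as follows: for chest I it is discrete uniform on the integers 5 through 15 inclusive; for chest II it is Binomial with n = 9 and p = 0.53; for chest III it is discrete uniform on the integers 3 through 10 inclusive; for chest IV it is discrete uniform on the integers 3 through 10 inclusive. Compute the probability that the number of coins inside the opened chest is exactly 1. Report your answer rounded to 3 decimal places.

Conditional on each chest, P(X = 1): I: 0; II: 0.011358; III: 0; IV: 0.
By total probability, P(X = 1) = 0.23·0 + 0.28·0.011358 + 0.22·0 + 0.27·0 = 0.00318024.

0.003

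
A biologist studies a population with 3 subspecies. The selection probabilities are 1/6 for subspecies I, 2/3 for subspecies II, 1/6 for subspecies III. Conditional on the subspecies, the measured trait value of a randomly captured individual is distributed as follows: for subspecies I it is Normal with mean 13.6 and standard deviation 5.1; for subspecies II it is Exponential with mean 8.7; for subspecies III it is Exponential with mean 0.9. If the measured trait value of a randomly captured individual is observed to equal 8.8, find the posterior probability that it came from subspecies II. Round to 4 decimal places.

0.7688

Likelihoods f(8.8 | ·): I: 0.0502329; II: 0.0418017; III: 6.29974e-05.
Posterior ∝ prior × likelihood. Numerator for II: 0.666667·0.0418017 = 0.0278678.
Normalizing constant: 0.166667·0.0502329 + 0.666667·0.0418017 + 0.166667·6.29974e-05 = 0.0362505.
P(II | observation) = 0.0278678 / 0.0362505 = 0.768758.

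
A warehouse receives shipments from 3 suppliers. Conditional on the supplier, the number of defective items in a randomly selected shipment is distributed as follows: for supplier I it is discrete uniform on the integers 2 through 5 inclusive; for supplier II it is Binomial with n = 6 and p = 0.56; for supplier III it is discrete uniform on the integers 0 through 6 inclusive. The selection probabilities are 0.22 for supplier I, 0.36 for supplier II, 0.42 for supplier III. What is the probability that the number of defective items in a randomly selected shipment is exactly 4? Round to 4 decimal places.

0.2178

Conditional on each supplier, P(X = 4): I: 0.25; II: 0.285594; III: 0.142857.
By total probability, P(X = 4) = 0.22·0.25 + 0.36·0.285594 + 0.42·0.142857 = 0.217814.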